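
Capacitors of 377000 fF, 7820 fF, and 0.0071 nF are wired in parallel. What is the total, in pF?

In pF:
  377000 fF = 377000 × 10^-3 pF = 377
  7820 fF = 7820 × 10^-3 pF = 7.82
  0.0071 nF = 0.0071 × 10^3 pF = 7.1
Sum: 377 + 7.82 + 7.1 = 391.92

391.92 pF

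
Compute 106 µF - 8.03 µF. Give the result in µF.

97.97 µF

In µF:
  106 µF → 106
  8.03 µF → 8.03
Difference: 106 - 8.03 = 97.97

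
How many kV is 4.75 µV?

micro = 10⁻⁶, kilo = 10³; factor is 10⁻⁹.
4.75 × 10⁻⁹ = 0.00000000475

0.00000000475 kV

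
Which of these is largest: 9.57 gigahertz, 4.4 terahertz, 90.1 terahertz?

90.1 terahertz

9.57 gigahertz = 9570000000 hertz
4.4 terahertz = 4400000000000 hertz
90.1 terahertz = 90100000000000 hertz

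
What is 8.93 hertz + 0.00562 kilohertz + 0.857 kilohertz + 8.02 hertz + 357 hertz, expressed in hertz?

In hertz:
  8.93 hertz → 8.93
  0.00562 kilohertz = 0.00562e3 hertz = 5.62
  0.857 kilohertz = 0.857e3 hertz = 857
  8.02 hertz → 8.02
  357 hertz → 357
Sum: 8.93 + 5.62 + 857 + 8.02 + 357 = 1236.57

1236.57 hertz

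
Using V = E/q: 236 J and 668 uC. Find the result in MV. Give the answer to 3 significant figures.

(236) / (668 × 10⁻⁶) = 0.35329 × 10⁶ V

0.353 MV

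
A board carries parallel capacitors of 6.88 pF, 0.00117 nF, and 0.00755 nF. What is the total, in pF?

In pF:
  6.88 pF → 6.88
  0.00117 nF = 0.00117e3 pF = 1.17
  0.00755 nF = 0.00755e3 pF = 7.55
Sum: 6.88 + 1.17 + 7.55 = 15.6

15.6 pF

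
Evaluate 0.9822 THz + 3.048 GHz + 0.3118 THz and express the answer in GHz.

In GHz:
  0.9822 THz = 0.9822 × 10^3 GHz = 982.2
  3.048 GHz → 3.048
  0.3118 THz = 0.3118 × 10^3 GHz = 311.8
Sum: 982.2 + 3.048 + 311.8 = 1297.048

1297.048 GHz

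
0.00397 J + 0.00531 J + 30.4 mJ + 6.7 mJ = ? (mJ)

In mJ:
  0.00397 J = 0.00397 × 10³ mJ = 3.97
  0.00531 J = 0.00531 × 10³ mJ = 5.31
  30.4 mJ → 30.4
  6.7 mJ → 6.7
Sum: 3.97 + 5.31 + 30.4 + 6.7 = 46.38

46.38 mJ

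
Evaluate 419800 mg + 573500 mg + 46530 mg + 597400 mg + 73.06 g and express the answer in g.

1710.29 g

In g:
  419800 mg = 419800e-3 g = 419.8
  573500 mg = 573500e-3 g = 573.5
  46530 mg = 46530e-3 g = 46.53
  597400 mg = 597400e-3 g = 597.4
  73.06 g → 73.06
Sum: 419.8 + 573.5 + 46.53 + 597.4 + 73.06 = 1710.29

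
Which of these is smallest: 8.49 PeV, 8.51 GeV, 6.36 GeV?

8.49 PeV = 8490000000000000 eV
8.51 GeV = 8510000000 eV
6.36 GeV = 6360000000 eV

6.36 GeV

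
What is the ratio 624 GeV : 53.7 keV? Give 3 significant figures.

(624 × 10^9) / (53.7 × 10^3) = 11.62 × 10^6

11600000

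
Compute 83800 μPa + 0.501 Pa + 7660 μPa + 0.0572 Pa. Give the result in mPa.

In mPa:
  83800 μPa = 83800e-3 mPa = 83.8
  0.501 Pa = 0.501e3 mPa = 501
  7660 μPa = 7660e-3 mPa = 7.66
  0.0572 Pa = 0.0572e3 mPa = 57.2
Sum: 83.8 + 501 + 7.66 + 57.2 = 649.66

649.66 mPa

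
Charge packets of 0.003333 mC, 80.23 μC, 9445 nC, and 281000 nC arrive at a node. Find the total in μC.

374.008 μC

In μC:
  0.003333 mC = 0.003333 × 10³ μC = 3.333
  80.23 μC → 80.23
  9445 nC = 9445 × 10⁻³ μC = 9.445
  281000 nC = 281000 × 10⁻³ μC = 281
Sum: 3.333 + 80.23 + 9.445 + 281 = 374.008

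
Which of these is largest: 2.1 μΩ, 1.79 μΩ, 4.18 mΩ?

4.18 mΩ

2.1 μΩ = 0.0000021 Ω
1.79 μΩ = 0.00000179 Ω
4.18 mΩ = 0.00418 Ω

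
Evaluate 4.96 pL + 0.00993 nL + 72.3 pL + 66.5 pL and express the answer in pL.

In pL:
  4.96 pL → 4.96
  0.00993 nL = 0.00993 × 10³ pL = 9.93
  72.3 pL → 72.3
  66.5 pL → 66.5
Sum: 4.96 + 9.93 + 72.3 + 66.5 = 153.69

153.69 pL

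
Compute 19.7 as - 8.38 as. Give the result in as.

11.32 as

In as:
  19.7 as → 19.7
  8.38 as → 8.38
Difference: 19.7 - 8.38 = 11.32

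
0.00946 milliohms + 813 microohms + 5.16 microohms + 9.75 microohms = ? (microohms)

837.37 microohms

In microohms:
  0.00946 milliohms = 0.00946 × 10³ microohms = 9.46
  813 microohms → 813
  5.16 microohms → 5.16
  9.75 microohms → 9.75
Sum: 9.46 + 813 + 5.16 + 9.75 = 837.37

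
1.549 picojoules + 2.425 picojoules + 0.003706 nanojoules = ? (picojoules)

In picojoules:
  1.549 picojoules → 1.549
  2.425 picojoules → 2.425
  0.003706 nanojoules = 0.003706e3 picojoules = 3.706
Sum: 1.549 + 2.425 + 3.706 = 7.68

7.68 picojoules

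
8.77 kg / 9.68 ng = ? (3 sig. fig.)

(8.77 × 10^3) / (9.68 × 10^-9) = 0.906 × 10^12

906000000000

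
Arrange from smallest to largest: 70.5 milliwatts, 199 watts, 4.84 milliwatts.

4.84 milliwatts < 70.5 milliwatts < 199 watts

70.5 milliwatts = 0.0705 watts
199 watts = 199 watts
4.84 milliwatts = 0.00484 watts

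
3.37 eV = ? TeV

0.00000000000337 TeV

(no prefix) = 10^0, tera = 10^12; factor is 10^-12.
3.37 × 10^-12 = 0.00000000000337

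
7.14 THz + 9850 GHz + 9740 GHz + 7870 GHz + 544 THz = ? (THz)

In THz:
  7.14 THz → 7.14
  9850 GHz = 9850 × 10⁻³ THz = 9.85
  9740 GHz = 9740 × 10⁻³ THz = 9.74
  7870 GHz = 7870 × 10⁻³ THz = 7.87
  544 THz → 544
Sum: 7.14 + 9.85 + 9.74 + 7.87 + 544 = 578.6

578.6 THz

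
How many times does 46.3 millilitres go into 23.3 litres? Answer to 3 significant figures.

503

(23.3) / (46.3 × 10⁻³) = 0.5032 × 10³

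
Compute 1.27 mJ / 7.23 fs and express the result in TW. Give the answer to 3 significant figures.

(1.27 × 10⁻³) / (7.23 × 10⁻¹⁵) = 0.17566 × 10¹² W

0.176 TW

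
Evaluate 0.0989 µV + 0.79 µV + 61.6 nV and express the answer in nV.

In nV:
  0.0989 µV = 0.0989e3 nV = 98.9
  0.79 µV = 0.79e3 nV = 790
  61.6 nV → 61.6
Sum: 98.9 + 790 + 61.6 = 950.5

950.5 nV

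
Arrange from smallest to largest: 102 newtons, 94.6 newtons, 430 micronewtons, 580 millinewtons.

102 newtons = 102 newtons
94.6 newtons = 94.6 newtons
430 micronewtons = 0.00043 newtons
580 millinewtons = 0.58 newtons

430 micronewtons < 580 millinewtons < 94.6 newtons < 102 newtons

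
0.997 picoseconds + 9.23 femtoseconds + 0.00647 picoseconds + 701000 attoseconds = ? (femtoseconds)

In femtoseconds:
  0.997 picoseconds = 0.997 × 10^3 femtoseconds = 997
  9.23 femtoseconds → 9.23
  0.00647 picoseconds = 0.00647 × 10^3 femtoseconds = 6.47
  701000 attoseconds = 701000 × 10^-3 femtoseconds = 701
Sum: 997 + 9.23 + 6.47 + 701 = 1713.7

1713.7 femtoseconds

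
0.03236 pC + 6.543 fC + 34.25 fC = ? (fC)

73.153 fC

In fC:
  0.03236 pC = 0.03236e3 fC = 32.36
  6.543 fC → 6.543
  34.25 fC → 34.25
Sum: 32.36 + 6.543 + 34.25 = 73.153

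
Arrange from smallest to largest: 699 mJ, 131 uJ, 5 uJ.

5 uJ < 131 uJ < 699 mJ

699 mJ = 0.699 J
131 uJ = 0.000131 J
5 uJ = 0.000005 J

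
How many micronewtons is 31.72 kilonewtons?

kilo = 10³, micro = 10⁻⁶; factor is 10⁹.
31.72 × 10⁹ = 31720000000

31720000000 micronewtons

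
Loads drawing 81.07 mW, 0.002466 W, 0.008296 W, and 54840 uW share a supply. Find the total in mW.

146.672 mW

In mW:
  81.07 mW → 81.07
  0.002466 W = 0.002466e3 mW = 2.466
  0.008296 W = 0.008296e3 mW = 8.296
  54840 uW = 54840e-3 mW = 54.84
Sum: 81.07 + 2.466 + 8.296 + 54.84 = 146.672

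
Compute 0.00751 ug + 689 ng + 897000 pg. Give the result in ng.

In ng:
  0.00751 ug = 0.00751e3 ng = 7.51
  689 ng → 689
  897000 pg = 897000e-3 ng = 897
Sum: 7.51 + 689 + 897 = 1593.51

1593.51 ng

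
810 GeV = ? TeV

giga = 10⁹, tera = 10¹²; factor is 10⁻³.
810 × 10⁻³ = 0.81

0.81 TeV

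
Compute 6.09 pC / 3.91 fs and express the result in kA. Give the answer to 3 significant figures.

(6.09 × 10⁻¹²) / (3.91 × 10⁻¹⁵) = 1.5575 × 10³ A

1.56 kA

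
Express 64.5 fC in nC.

0.0000645 nC

femto = 1e-15, nano = 1e-9; factor is 1e-6.
64.5 × 1e-6 = 0.0000645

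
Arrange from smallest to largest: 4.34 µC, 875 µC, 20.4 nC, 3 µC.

20.4 nC < 3 µC < 4.34 µC < 875 µC

4.34 µC = 0.00000434 C
875 µC = 0.000875 C
20.4 nC = 0.0000000204 C
3 µC = 0.000003 C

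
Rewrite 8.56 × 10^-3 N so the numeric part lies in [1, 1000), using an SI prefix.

= 8.56 × 10^-3 N; 10^-3 is milli.

8.56 mN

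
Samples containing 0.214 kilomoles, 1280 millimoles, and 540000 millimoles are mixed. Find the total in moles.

755.28 moles

In moles:
  0.214 kilomoles = 0.214 × 10³ moles = 214
  1280 millimoles = 1280 × 10⁻³ moles = 1.28
  540000 millimoles = 540000 × 10⁻³ moles = 540
Sum: 214 + 1.28 + 540 = 755.28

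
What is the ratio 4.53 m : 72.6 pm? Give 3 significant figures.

(4.53) / (72.6 × 10^-12) = 0.0624 × 10^12

62400000000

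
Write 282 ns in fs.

nano = 1e-9, femto = 1e-15; factor is 1e6.
282 × 1e6 = 282000000

282000000 fs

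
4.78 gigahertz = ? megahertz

4780 megahertz

giga = 1e9, mega = 1e6; factor is 1e3.
4.78 × 1e3 = 4780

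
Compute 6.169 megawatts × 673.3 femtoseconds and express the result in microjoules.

4.1535877 microjoules

6.169e6 × 673.3e-15 = 4153.5877e-9 J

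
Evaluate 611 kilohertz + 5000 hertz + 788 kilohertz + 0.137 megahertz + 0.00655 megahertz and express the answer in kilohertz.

In kilohertz:
  611 kilohertz → 611
  5000 hertz = 5000 × 10⁻³ kilohertz = 5
  788 kilohertz → 788
  0.137 megahertz = 0.137 × 10³ kilohertz = 137
  0.00655 megahertz = 0.00655 × 10³ kilohertz = 6.55
Sum: 611 + 5 + 788 + 137 + 6.55 = 1547.55

1547.55 kilohertz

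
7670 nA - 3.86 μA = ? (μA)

In μA:
  7670 nA = 7670 × 10^-3 μA = 7.67
  3.86 μA → 3.86
Difference: 7.67 - 3.86 = 3.81

3.81 μA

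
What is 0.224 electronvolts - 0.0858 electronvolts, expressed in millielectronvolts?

138.2 millielectronvolts

In millielectronvolts:
  0.224 electronvolts = 0.224 × 10³ millielectronvolts = 224
  0.0858 electronvolts = 0.0858 × 10³ millielectronvolts = 85.8
Difference: 224 - 85.8 = 138.2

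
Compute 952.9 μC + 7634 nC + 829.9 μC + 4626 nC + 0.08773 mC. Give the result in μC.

1882.79 μC

In μC:
  952.9 μC → 952.9
  7634 nC = 7634e-3 μC = 7.634
  829.9 μC → 829.9
  4626 nC = 4626e-3 μC = 4.626
  0.08773 mC = 0.08773e3 μC = 87.73
Sum: 952.9 + 7.634 + 829.9 + 4.626 + 87.73 = 1882.79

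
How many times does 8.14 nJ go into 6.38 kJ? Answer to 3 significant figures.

(6.38 × 10^3) / (8.14 × 10^-9) = 0.7838 × 10^12

784000000000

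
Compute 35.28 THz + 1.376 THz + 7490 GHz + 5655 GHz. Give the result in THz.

In THz:
  35.28 THz → 35.28
  1.376 THz → 1.376
  7490 GHz = 7490 × 10⁻³ THz = 7.49
  5655 GHz = 5655 × 10⁻³ THz = 5.655
Sum: 35.28 + 1.376 + 7.49 + 5.655 = 49.801

49.801 THz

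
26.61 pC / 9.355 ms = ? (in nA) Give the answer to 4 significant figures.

(26.61e-12) / (9.355e-3) = 2.84447e-9 A

2.844 nA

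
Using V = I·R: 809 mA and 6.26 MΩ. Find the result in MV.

809 × 10⁻³ × 6.26 × 10⁶ = 5064.34 × 10³ V

5.06434 MV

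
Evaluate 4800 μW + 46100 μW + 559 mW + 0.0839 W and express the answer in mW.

693.8 mW

In mW:
  4800 μW = 4800e-3 mW = 4.8
  46100 μW = 46100e-3 mW = 46.1
  559 mW → 559
  0.0839 W = 0.0839e3 mW = 83.9
Sum: 4.8 + 46.1 + 559 + 83.9 = 693.8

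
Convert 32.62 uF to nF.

32620 nF

micro = 10⁻⁶, nano = 10⁻⁹; factor is 10³.
32.62 × 10³ = 32620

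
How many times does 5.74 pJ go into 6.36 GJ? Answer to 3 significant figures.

1110000000000000000000

(6.36 × 10⁹) / (5.74 × 10⁻¹²) = 1.108 × 10²¹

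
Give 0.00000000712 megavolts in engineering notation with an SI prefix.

7.12 millivolts

= 7.12 × 10⁻³ volts; 10⁻³ is milli.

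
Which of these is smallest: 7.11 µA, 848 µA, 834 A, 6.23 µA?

7.11 µA = 0.00000711 A
848 µA = 0.000848 A
834 A = 834 A
6.23 µA = 0.00000623 A

6.23 µA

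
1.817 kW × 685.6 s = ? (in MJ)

1.817 × 10^3 × 685.6 = 1245.7352 × 10^3 J

1.2457352 MJ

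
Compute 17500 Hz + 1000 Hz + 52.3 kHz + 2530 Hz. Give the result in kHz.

73.33 kHz

In kHz:
  17500 Hz = 17500 × 10⁻³ kHz = 17.5
  1000 Hz = 1000 × 10⁻³ kHz = 1
  52.3 kHz → 52.3
  2530 Hz = 2530 × 10⁻³ kHz = 2.53
Sum: 17.5 + 1 + 52.3 + 2.53 = 73.33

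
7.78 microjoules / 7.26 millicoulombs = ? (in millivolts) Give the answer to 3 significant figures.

1.07 millivolts

(7.78 × 10^-6) / (7.26 × 10^-3) = 1.0716 × 10^-3 V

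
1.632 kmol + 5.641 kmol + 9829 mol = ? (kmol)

In kmol:
  1.632 kmol → 1.632
  5.641 kmol → 5.641
  9829 mol = 9829e-3 kmol = 9.829
Sum: 1.632 + 5.641 + 9.829 = 17.102

17.102 kmol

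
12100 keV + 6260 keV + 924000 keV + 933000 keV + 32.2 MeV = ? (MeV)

In MeV:
  12100 keV = 12100e-3 MeV = 12.1
  6260 keV = 6260e-3 MeV = 6.26
  924000 keV = 924000e-3 MeV = 924
  933000 keV = 933000e-3 MeV = 933
  32.2 MeV → 32.2
Sum: 12.1 + 6.26 + 924 + 933 + 32.2 = 1907.56

1907.56 MeV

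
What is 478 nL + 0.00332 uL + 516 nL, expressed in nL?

997.32 nL

In nL:
  478 nL → 478
  0.00332 uL = 0.00332 × 10^3 nL = 3.32
  516 nL → 516
Sum: 478 + 3.32 + 516 = 997.32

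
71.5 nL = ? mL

0.0000715 mL

nano = 10⁻⁹, milli = 10⁻³; factor is 10⁻⁶.
71.5 × 10⁻⁶ = 0.0000715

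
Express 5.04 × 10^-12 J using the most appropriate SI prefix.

5.04 pJ

= 5.04 × 10^-12 J; 10^-12 is pico.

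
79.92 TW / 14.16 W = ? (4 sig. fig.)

5644000000000

(79.92 × 10¹²) / (14.16) = 5.6441 × 10¹²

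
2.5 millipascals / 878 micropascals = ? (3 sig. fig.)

(2.5e-3) / (878e-6) = 0.002847e3

2.85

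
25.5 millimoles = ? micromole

milli = 1e-3, micro = 1e-6; factor is 1e3.
25.5 × 1e3 = 25500

25500 micromoles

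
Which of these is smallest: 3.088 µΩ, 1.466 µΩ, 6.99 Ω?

3.088 µΩ = 0.000003088 Ω
1.466 µΩ = 0.000001466 Ω
6.99 Ω = 6.99 Ω

1.466 µΩ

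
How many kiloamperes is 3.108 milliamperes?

milli = 1e-3, kilo = 1e3; factor is 1e-6.
3.108 × 1e-6 = 0.000003108

0.000003108 kiloamperes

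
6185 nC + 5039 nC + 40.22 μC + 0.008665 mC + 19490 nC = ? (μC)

79.599 μC

In μC:
  6185 nC = 6185 × 10⁻³ μC = 6.185
  5039 nC = 5039 × 10⁻³ μC = 5.039
  40.22 μC → 40.22
  0.008665 mC = 0.008665 × 10³ μC = 8.665
  19490 nC = 19490 × 10⁻³ μC = 19.49
Sum: 6.185 + 5.039 + 40.22 + 8.665 + 19.49 = 79.599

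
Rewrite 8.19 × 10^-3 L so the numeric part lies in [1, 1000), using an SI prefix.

8.19 mL

= 8.19 × 10^-3 L; 10^-3 is milli.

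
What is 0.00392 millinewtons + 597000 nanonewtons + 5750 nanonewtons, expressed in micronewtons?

606.67 micronewtons

In micronewtons:
  0.00392 millinewtons = 0.00392 × 10^3 micronewtons = 3.92
  597000 nanonewtons = 597000 × 10^-3 micronewtons = 597
  5750 nanonewtons = 5750 × 10^-3 micronewtons = 5.75
Sum: 3.92 + 597 + 5.75 = 606.67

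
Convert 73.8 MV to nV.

mega = 1e6, nano = 1e-9; factor is 1e15.
73.8 × 1e15 = 73800000000000000

73800000000000000 nV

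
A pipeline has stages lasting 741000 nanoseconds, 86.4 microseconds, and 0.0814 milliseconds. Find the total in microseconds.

908.8 microseconds

In microseconds:
  741000 nanoseconds = 741000 × 10^-3 microseconds = 741
  86.4 microseconds → 86.4
  0.0814 milliseconds = 0.0814 × 10^3 microseconds = 81.4
Sum: 741 + 86.4 + 81.4 = 908.8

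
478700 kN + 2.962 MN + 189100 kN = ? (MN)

670.762 MN

In MN:
  478700 kN = 478700e-3 MN = 478.7
  2.962 MN → 2.962
  189100 kN = 189100e-3 MN = 189.1
Sum: 478.7 + 2.962 + 189.1 = 670.762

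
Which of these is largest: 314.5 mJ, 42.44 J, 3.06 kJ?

3.06 kJ

314.5 mJ = 0.3145 J
42.44 J = 42.44 J
3.06 kJ = 3060 J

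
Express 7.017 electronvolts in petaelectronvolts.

0.000000000000007017 petaelectronvolts

(no prefix) = 10^0, peta = 10^15; factor is 10^-15.
7.017 × 10^-15 = 0.000000000000007017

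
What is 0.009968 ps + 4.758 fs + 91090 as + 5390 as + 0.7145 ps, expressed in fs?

825.706 fs

In fs:
  0.009968 ps = 0.009968 × 10³ fs = 9.968
  4.758 fs → 4.758
  91090 as = 91090 × 10⁻³ fs = 91.09
  5390 as = 5390 × 10⁻³ fs = 5.39
  0.7145 ps = 0.7145 × 10³ fs = 714.5
Sum: 9.968 + 4.758 + 91.09 + 5.39 + 714.5 = 825.706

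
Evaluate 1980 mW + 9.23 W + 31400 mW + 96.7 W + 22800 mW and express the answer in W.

162.11 W

In W:
  1980 mW = 1980 × 10⁻³ W = 1.98
  9.23 W → 9.23
  31400 mW = 31400 × 10⁻³ W = 31.4
  96.7 W → 96.7
  22800 mW = 22800 × 10⁻³ W = 22.8
Sum: 1.98 + 9.23 + 31.4 + 96.7 + 22.8 = 162.11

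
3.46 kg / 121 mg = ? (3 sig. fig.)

(3.46 × 10^3) / (121 × 10^-3) = 0.0286 × 10^6

28600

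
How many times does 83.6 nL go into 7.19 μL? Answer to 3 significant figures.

(7.19 × 10^-6) / (83.6 × 10^-9) = 0.086 × 10^3

86.0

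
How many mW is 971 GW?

giga = 1e9, milli = 1e-3; factor is 1e12.
971 × 1e12 = 971000000000000

971000000000000 mW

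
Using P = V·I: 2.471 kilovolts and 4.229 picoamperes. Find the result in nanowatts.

2.471 × 10³ × 4.229 × 10⁻¹² = 10.449859 × 10⁻⁹ W

10.449859 nanowatts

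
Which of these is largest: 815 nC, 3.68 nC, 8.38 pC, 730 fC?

815 nC = 0.000000815 C
3.68 nC = 0.00000000368 C
8.38 pC = 0.00000000000838 C
730 fC = 0.00000000000073 C

815 nC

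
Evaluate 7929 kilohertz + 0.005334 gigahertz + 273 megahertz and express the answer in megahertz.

286.263 megahertz

In megahertz:
  7929 kilohertz = 7929e-3 megahertz = 7.929
  0.005334 gigahertz = 0.005334e3 megahertz = 5.334
  273 megahertz → 273
Sum: 7.929 + 5.334 + 273 = 286.263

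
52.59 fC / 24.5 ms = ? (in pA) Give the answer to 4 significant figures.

2.147 pA

(52.59 × 10^-15) / (24.5 × 10^-3) = 2.14653 × 10^-12 A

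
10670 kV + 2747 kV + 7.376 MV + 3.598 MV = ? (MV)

In MV:
  10670 kV = 10670 × 10^-3 MV = 10.67
  2747 kV = 2747 × 10^-3 MV = 2.747
  7.376 MV → 7.376
  3.598 MV → 3.598
Sum: 10.67 + 2.747 + 7.376 + 3.598 = 24.391

24.391 MV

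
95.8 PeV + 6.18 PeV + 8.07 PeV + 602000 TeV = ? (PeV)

In PeV:
  95.8 PeV → 95.8
  6.18 PeV → 6.18
  8.07 PeV → 8.07
  602000 TeV = 602000 × 10^-3 PeV = 602
Sum: 95.8 + 6.18 + 8.07 + 602 = 712.05

712.05 PeV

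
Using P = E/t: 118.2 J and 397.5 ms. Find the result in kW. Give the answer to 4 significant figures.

(118.2) / (397.5e-3) = 0.297358e3 W

0.2974 kW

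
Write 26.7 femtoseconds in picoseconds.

femto = 10⁻¹⁵, pico = 10⁻¹²; factor is 10⁻³.
26.7 × 10⁻³ = 0.0267

0.0267 picoseconds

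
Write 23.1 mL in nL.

23100000 nL

milli = 1e-3, nano = 1e-9; factor is 1e6.
23.1 × 1e6 = 23100000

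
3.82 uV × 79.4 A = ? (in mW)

0.303308 mW

3.82 × 10⁻⁶ × 79.4 = 303.308 × 10⁻⁶ W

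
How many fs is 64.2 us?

micro = 1e-6, femto = 1e-15; factor is 1e9.
64.2 × 1e9 = 64200000000

64200000000 fs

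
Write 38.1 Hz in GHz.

(no prefix) = 10^0, giga = 10^9; factor is 10^-9.
38.1 × 10^-9 = 0.0000000381

0.0000000381 GHz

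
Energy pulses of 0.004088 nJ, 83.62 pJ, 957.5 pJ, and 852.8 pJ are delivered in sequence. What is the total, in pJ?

1898.008 pJ

In pJ:
  0.004088 nJ = 0.004088 × 10³ pJ = 4.088
  83.62 pJ → 83.62
  957.5 pJ → 957.5
  852.8 pJ → 852.8
Sum: 4.088 + 83.62 + 957.5 + 852.8 = 1898.008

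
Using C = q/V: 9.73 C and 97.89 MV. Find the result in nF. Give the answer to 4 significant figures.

99.40 nF

(9.73) / (97.89 × 10^6) = 0.0993973 × 10^-6 F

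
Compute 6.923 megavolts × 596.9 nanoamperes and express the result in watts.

6.923 × 10^6 × 596.9 × 10^-9 = 4132.3387 × 10^-3 W

4.1323387 watts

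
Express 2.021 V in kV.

(no prefix) = 1e0, kilo = 1e3; factor is 1e-3.
2.021 × 1e-3 = 0.002021

0.002021 kV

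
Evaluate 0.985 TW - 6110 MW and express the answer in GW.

In GW:
  0.985 TW = 0.985e3 GW = 985
  6110 MW = 6110e-3 GW = 6.11
Difference: 985 - 6.11 = 978.89

978.89 GW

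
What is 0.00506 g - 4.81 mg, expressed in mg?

In mg:
  0.00506 g = 0.00506e3 mg = 5.06
  4.81 mg → 4.81
Difference: 5.06 - 4.81 = 0.25

0.25 mg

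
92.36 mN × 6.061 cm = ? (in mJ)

5.5979396 mJ

92.36e-3 × 6.061e-2 = 559.79396e-5 J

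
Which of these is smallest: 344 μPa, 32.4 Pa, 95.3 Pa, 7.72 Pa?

344 μPa = 0.000344 Pa
32.4 Pa = 32.4 Pa
95.3 Pa = 95.3 Pa
7.72 Pa = 7.72 Pa

344 μPa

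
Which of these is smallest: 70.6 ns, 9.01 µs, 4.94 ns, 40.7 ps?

40.7 ps

70.6 ns = 0.0000000706 s
9.01 µs = 0.00000901 s
4.94 ns = 0.00000000494 s
40.7 ps = 0.0000000000407 s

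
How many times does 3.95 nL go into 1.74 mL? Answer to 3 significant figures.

(1.74 × 10^-3) / (3.95 × 10^-9) = 0.4405 × 10^6

441000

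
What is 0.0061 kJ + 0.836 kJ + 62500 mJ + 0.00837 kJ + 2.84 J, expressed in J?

915.81 J

In J:
  0.0061 kJ = 0.0061 × 10³ J = 6.1
  0.836 kJ = 0.836 × 10³ J = 836
  62500 mJ = 62500 × 10⁻³ J = 62.5
  0.00837 kJ = 0.00837 × 10³ J = 8.37
  2.84 J → 2.84
Sum: 6.1 + 836 + 62.5 + 8.37 + 2.84 = 915.81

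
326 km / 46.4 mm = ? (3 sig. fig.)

(326e3) / (46.4e-3) = 7.026e6

7030000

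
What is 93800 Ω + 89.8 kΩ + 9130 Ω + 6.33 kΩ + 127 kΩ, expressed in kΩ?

In kΩ:
  93800 Ω = 93800 × 10⁻³ kΩ = 93.8
  89.8 kΩ → 89.8
  9130 Ω = 9130 × 10⁻³ kΩ = 9.13
  6.33 kΩ → 6.33
  127 kΩ → 127
Sum: 93.8 + 89.8 + 9.13 + 6.33 + 127 = 326.06

326.06 kΩ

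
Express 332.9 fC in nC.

femto = 10^-15, nano = 10^-9; factor is 10^-6.
332.9 × 10^-6 = 0.0003329

0.0003329 nC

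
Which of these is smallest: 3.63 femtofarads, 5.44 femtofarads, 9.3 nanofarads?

3.63 femtofarads = 0.00000000000000363 farads
5.44 femtofarads = 0.00000000000000544 farads
9.3 nanofarads = 0.0000000093 farads

3.63 femtofarads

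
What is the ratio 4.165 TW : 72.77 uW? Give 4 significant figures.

(4.165e12) / (72.77e-6) = 0.057235e18

57240000000000000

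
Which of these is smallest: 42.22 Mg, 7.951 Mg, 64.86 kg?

42.22 Mg = 42220000 g
7.951 Mg = 7951000 g
64.86 kg = 64860 g

64.86 kg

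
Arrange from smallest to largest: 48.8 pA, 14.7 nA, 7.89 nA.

48.8 pA < 7.89 nA < 14.7 nA

48.8 pA = 0.0000000000488 A
14.7 nA = 0.0000000147 A
7.89 nA = 0.00000000789 A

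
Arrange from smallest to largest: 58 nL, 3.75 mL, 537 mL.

58 nL < 3.75 mL < 537 mL

58 nL = 0.000000058 L
3.75 mL = 0.00375 L
537 mL = 0.537 L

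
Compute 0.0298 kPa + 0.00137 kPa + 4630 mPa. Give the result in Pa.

In Pa:
  0.0298 kPa = 0.0298 × 10³ Pa = 29.8
  0.00137 kPa = 0.00137 × 10³ Pa = 1.37
  4630 mPa = 4630 × 10⁻³ Pa = 4.63
Sum: 29.8 + 1.37 + 4.63 = 35.8

35.8 Pa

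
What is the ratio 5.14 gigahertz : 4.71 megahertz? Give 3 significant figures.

(5.14 × 10^9) / (4.71 × 10^6) = 1.091 × 10^3

1090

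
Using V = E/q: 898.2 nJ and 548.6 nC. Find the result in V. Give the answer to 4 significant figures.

(898.2e-9) / (548.6e-9) = 1.63726 V

1.637 V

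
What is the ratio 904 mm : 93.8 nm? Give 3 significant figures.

(904 × 10⁻³) / (93.8 × 10⁻⁹) = 9.638 × 10⁶

9640000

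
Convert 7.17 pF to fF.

pico = 10⁻¹², femto = 10⁻¹⁵; factor is 10³.
7.17 × 10³ = 7170

7170 fF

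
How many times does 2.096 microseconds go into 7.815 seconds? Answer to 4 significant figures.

3729000

(7.815) / (2.096e-6) = 3.7285e6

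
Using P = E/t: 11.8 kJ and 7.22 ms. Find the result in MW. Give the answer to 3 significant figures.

1.63 MW

(11.8e3) / (7.22e-3) = 1.6343e6 W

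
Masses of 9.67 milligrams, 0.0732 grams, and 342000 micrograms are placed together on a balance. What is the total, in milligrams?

424.87 milligrams

In milligrams:
  9.67 milligrams → 9.67
  0.0732 grams = 0.0732 × 10³ milligrams = 73.2
  342000 micrograms = 342000 × 10⁻³ milligrams = 342
Sum: 9.67 + 73.2 + 342 = 424.87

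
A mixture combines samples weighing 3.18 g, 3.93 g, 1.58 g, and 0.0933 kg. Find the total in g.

In g:
  3.18 g → 3.18
  3.93 g → 3.93
  1.58 g → 1.58
  0.0933 kg = 0.0933e3 g = 93.3
Sum: 3.18 + 3.93 + 1.58 + 93.3 = 101.99

101.99 g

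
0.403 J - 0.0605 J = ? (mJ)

342.5 mJ

In mJ:
  0.403 J = 0.403 × 10^3 mJ = 403
  0.0605 J = 0.0605 × 10^3 mJ = 60.5
Difference: 403 - 60.5 = 342.5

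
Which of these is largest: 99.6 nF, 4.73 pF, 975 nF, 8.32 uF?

99.6 nF = 0.0000000996 F
4.73 pF = 0.00000000000473 F
975 nF = 0.000000975 F
8.32 uF = 0.00000832 F

8.32 uF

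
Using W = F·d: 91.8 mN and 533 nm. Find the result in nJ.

48.9294 nJ

91.8 × 10^-3 × 533 × 10^-9 = 48929.4 × 10^-12 J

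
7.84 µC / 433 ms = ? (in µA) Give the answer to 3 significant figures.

18.1 µA

(7.84 × 10⁻⁶) / (433 × 10⁻³) = 0.018106 × 10⁻³ A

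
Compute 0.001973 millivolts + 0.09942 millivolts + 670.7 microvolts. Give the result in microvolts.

In microvolts:
  0.001973 millivolts = 0.001973 × 10³ microvolts = 1.973
  0.09942 millivolts = 0.09942 × 10³ microvolts = 99.42
  670.7 microvolts → 670.7
Sum: 1.973 + 99.42 + 670.7 = 772.093

772.093 microvolts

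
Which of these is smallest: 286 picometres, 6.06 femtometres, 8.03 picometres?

6.06 femtometres

286 picometres = 0.000000000286 metres
6.06 femtometres = 0.00000000000000606 metres
8.03 picometres = 0.00000000000803 metres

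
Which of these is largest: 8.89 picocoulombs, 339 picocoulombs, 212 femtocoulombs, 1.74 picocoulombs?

339 picocoulombs

8.89 picocoulombs = 0.00000000000889 coulombs
339 picocoulombs = 0.000000000339 coulombs
212 femtocoulombs = 0.000000000000212 coulombs
1.74 picocoulombs = 0.00000000000174 coulombs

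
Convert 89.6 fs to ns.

0.0000896 ns

femto = 10⁻¹⁵, nano = 10⁻⁹; factor is 10⁻⁶.
89.6 × 10⁻⁶ = 0.0000896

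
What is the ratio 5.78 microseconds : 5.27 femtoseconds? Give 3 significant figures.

(5.78 × 10⁻⁶) / (5.27 × 10⁻¹⁵) = 1.097 × 10⁹

1100000000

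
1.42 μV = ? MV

micro = 10⁻⁶, mega = 10⁶; factor is 10⁻¹².
1.42 × 10⁻¹² = 0.00000000000142

0.00000000000142 MV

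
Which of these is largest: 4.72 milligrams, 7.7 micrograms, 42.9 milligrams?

42.9 milligrams

4.72 milligrams = 0.00472 grams
7.7 micrograms = 0.0000077 grams
42.9 milligrams = 0.0429 grams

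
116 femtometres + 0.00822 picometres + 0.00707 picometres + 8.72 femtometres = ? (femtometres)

140.01 femtometres

In femtometres:
  116 femtometres → 116
  0.00822 picometres = 0.00822 × 10³ femtometres = 8.22
  0.00707 picometres = 0.00707 × 10³ femtometres = 7.07
  8.72 femtometres → 8.72
Sum: 116 + 8.22 + 7.07 + 8.72 = 140.01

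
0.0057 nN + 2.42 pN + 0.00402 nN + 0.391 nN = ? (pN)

403.14 pN

In pN:
  0.0057 nN = 0.0057e3 pN = 5.7
  2.42 pN → 2.42
  0.00402 nN = 0.00402e3 pN = 4.02
  0.391 nN = 0.391e3 pN = 391
Sum: 5.7 + 2.42 + 4.02 + 391 = 403.14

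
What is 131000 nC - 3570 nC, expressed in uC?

127.43 uC

In uC:
  131000 nC = 131000e-3 uC = 131
  3570 nC = 3570e-3 uC = 3.57
Difference: 131 - 3.57 = 127.43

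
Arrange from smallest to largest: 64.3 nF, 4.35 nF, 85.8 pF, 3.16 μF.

85.8 pF < 4.35 nF < 64.3 nF < 3.16 μF

64.3 nF = 0.0000000643 F
4.35 nF = 0.00000000435 F
85.8 pF = 0.0000000000858 F
3.16 μF = 0.00000316 F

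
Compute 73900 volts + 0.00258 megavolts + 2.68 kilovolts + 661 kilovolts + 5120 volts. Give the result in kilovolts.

In kilovolts:
  73900 volts = 73900 × 10⁻³ kilovolts = 73.9
  0.00258 megavolts = 0.00258 × 10³ kilovolts = 2.58
  2.68 kilovolts → 2.68
  661 kilovolts → 661
  5120 volts = 5120 × 10⁻³ kilovolts = 5.12
Sum: 73.9 + 2.58 + 2.68 + 661 + 5.12 = 745.28

745.28 kilovolts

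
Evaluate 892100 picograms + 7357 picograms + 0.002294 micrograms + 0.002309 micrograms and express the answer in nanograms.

In nanograms:
  892100 picograms = 892100 × 10^-3 nanograms = 892.1
  7357 picograms = 7357 × 10^-3 nanograms = 7.357
  0.002294 micrograms = 0.002294 × 10^3 nanograms = 2.294
  0.002309 micrograms = 0.002309 × 10^3 nanograms = 2.309
Sum: 892.1 + 7.357 + 2.294 + 2.309 = 904.06

904.06 nanograms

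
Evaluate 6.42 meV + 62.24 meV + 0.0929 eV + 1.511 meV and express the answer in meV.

163.071 meV

In meV:
  6.42 meV → 6.42
  62.24 meV → 62.24
  0.0929 eV = 0.0929 × 10^3 meV = 92.9
  1.511 meV → 1.511
Sum: 6.42 + 62.24 + 92.9 + 1.511 = 163.071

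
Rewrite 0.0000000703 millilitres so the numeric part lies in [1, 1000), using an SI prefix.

= 70.3 × 10^-12 litres; 10^-12 is pico.

70.3 picolitres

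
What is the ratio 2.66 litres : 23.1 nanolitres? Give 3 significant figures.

115000000

(2.66) / (23.1e-9) = 0.1152e9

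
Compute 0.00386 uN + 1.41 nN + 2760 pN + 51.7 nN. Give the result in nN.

In nN:
  0.00386 uN = 0.00386 × 10³ nN = 3.86
  1.41 nN → 1.41
  2760 pN = 2760 × 10⁻³ nN = 2.76
  51.7 nN → 51.7
Sum: 3.86 + 1.41 + 2.76 + 51.7 = 59.73

59.73 nN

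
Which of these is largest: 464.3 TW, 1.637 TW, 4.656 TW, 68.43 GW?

464.3 TW

464.3 TW = 464300000000000 W
1.637 TW = 1637000000000 W
4.656 TW = 4656000000000 W
68.43 GW = 68430000000 W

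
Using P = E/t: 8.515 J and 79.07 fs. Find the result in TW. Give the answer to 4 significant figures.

107.7 TW

(8.515) / (79.07e-15) = 0.107689e15 W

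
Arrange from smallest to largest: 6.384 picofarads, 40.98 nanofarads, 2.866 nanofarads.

6.384 picofarads < 2.866 nanofarads < 40.98 nanofarads

6.384 picofarads = 0.000000000006384 farads
40.98 nanofarads = 0.00000004098 farads
2.866 nanofarads = 0.000000002866 farads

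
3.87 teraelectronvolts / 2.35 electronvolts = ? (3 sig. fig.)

(3.87e12) / (2.35) = 1.647e12

1650000000000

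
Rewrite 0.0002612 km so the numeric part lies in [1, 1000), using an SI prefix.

261.2 mm

= 261.2 × 10⁻³ m; 10⁻³ is milli.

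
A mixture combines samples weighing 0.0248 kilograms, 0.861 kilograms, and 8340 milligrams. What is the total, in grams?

In grams:
  0.0248 kilograms = 0.0248 × 10³ grams = 24.8
  0.861 kilograms = 0.861 × 10³ grams = 861
  8340 milligrams = 8340 × 10⁻³ grams = 8.34
Sum: 24.8 + 861 + 8.34 = 894.14

894.14 grams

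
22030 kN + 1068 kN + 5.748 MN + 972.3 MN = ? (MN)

1001.146 MN

In MN:
  22030 kN = 22030e-3 MN = 22.03
  1068 kN = 1068e-3 MN = 1.068
  5.748 MN → 5.748
  972.3 MN → 972.3
Sum: 22.03 + 1.068 + 5.748 + 972.3 = 1001.146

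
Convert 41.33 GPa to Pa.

41330000000 Pa

giga = 10^9, (no prefix) = 10^0; factor is 10^9.
41.33 × 10^9 = 41330000000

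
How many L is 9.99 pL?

0.00000000000999 L

pico = 10⁻¹², (no prefix) = 10⁰; factor is 10⁻¹².
9.99 × 10⁻¹² = 0.00000000000999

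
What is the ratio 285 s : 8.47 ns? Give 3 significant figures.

33600000000

(285) / (8.47e-9) = 33.65e9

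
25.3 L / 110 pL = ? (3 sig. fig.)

(25.3) / (110 × 10^-12) = 0.23 × 10^12

230000000000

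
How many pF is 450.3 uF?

micro = 10⁻⁶, pico = 10⁻¹²; factor is 10⁶.
450.3 × 10⁶ = 450300000

450300000 pF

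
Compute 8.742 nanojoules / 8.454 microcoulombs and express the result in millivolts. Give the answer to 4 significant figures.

1.034 millivolts

(8.742 × 10⁻⁹) / (8.454 × 10⁻⁶) = 1.03407 × 10⁻³ V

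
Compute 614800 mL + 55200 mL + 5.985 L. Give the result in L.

675.985 L

In L:
  614800 mL = 614800 × 10^-3 L = 614.8
  55200 mL = 55200 × 10^-3 L = 55.2
  5.985 L → 5.985
Sum: 614.8 + 55.2 + 5.985 = 675.985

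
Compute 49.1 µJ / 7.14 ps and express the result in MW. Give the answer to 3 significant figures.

(49.1 × 10^-6) / (7.14 × 10^-12) = 6.8768 × 10^6 W

6.88 MW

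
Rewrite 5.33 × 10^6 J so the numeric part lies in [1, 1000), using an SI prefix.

5.33 MJ

= 5.33 × 10^6 J; 10^6 is mega.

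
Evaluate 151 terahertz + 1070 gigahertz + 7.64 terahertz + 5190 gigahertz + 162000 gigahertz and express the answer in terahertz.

In terahertz:
  151 terahertz → 151
  1070 gigahertz = 1070e-3 terahertz = 1.07
  7.64 terahertz → 7.64
  5190 gigahertz = 5190e-3 terahertz = 5.19
  162000 gigahertz = 162000e-3 terahertz = 162
Sum: 151 + 1.07 + 7.64 + 5.19 + 162 = 326.9

326.9 terahertz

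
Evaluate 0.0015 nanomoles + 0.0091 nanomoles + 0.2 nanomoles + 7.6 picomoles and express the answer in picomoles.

218.2 picomoles

In picomoles:
  0.0015 nanomoles = 0.0015 × 10^3 picomoles = 1.5
  0.0091 nanomoles = 0.0091 × 10^3 picomoles = 9.1
  0.2 nanomoles = 0.2 × 10^3 picomoles = 200
  7.6 picomoles → 7.6
Sum: 1.5 + 9.1 + 200 + 7.6 = 218.2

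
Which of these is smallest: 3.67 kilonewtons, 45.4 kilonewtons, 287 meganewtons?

3.67 kilonewtons = 3670 newtons
45.4 kilonewtons = 45400 newtons
287 meganewtons = 287000000 newtons

3.67 kilonewtons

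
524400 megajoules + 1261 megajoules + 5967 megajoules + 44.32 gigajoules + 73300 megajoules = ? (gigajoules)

649.248 gigajoules

In gigajoules:
  524400 megajoules = 524400e-3 gigajoules = 524.4
  1261 megajoules = 1261e-3 gigajoules = 1.261
  5967 megajoules = 5967e-3 gigajoules = 5.967
  44.32 gigajoules → 44.32
  73300 megajoules = 73300e-3 gigajoules = 73.3
Sum: 524.4 + 1.261 + 5.967 + 44.32 + 73.3 = 649.248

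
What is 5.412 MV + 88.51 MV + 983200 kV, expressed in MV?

In MV:
  5.412 MV → 5.412
  88.51 MV → 88.51
  983200 kV = 983200 × 10⁻³ MV = 983.2
Sum: 5.412 + 88.51 + 983.2 = 1077.122

1077.122 MV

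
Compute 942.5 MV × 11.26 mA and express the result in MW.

942.5 × 10^6 × 11.26 × 10^-3 = 10612.55 × 10^3 W

10.61255 MW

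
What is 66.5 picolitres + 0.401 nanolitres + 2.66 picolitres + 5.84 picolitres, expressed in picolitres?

In picolitres:
  66.5 picolitres → 66.5
  0.401 nanolitres = 0.401 × 10³ picolitres = 401
  2.66 picolitres → 2.66
  5.84 picolitres → 5.84
Sum: 66.5 + 401 + 2.66 + 5.84 = 476

476 picolitres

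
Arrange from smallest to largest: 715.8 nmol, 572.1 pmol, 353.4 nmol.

572.1 pmol < 353.4 nmol < 715.8 nmol

715.8 nmol = 0.0000007158 mol
572.1 pmol = 0.0000000005721 mol
353.4 nmol = 0.0000003534 mol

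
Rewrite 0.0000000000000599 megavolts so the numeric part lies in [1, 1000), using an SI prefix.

59.9 nanovolts

= 59.9 × 10^-9 volts; 10^-9 is nano.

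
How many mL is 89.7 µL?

micro = 10⁻⁶, milli = 10⁻³; factor is 10⁻³.
89.7 × 10⁻³ = 0.0897

0.0897 mL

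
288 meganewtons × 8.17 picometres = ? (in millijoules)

288 × 10^6 × 8.17 × 10^-12 = 2352.96 × 10^-6 J

2.35296 millijoules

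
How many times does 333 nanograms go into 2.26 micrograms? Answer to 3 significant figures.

(2.26e-6) / (333e-9) = 0.006787e3

6.79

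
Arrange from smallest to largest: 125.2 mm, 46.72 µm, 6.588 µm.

6.588 µm < 46.72 µm < 125.2 mm

125.2 mm = 0.1252 m
46.72 µm = 0.00004672 m
6.588 µm = 0.000006588 m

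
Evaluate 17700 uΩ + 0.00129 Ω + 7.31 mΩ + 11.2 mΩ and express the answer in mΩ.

In mΩ:
  17700 uΩ = 17700 × 10^-3 mΩ = 17.7
  0.00129 Ω = 0.00129 × 10^3 mΩ = 1.29
  7.31 mΩ → 7.31
  11.2 mΩ → 11.2
Sum: 17.7 + 1.29 + 7.31 + 11.2 = 37.5

37.5 mΩ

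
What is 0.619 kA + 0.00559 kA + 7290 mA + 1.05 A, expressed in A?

632.93 A

In A:
  0.619 kA = 0.619 × 10^3 A = 619
  0.00559 kA = 0.00559 × 10^3 A = 5.59
  7290 mA = 7290 × 10^-3 A = 7.29
  1.05 A → 1.05
Sum: 619 + 5.59 + 7.29 + 1.05 = 632.93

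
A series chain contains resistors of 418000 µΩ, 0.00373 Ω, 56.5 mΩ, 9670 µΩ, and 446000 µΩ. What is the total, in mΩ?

In mΩ:
  418000 µΩ = 418000 × 10⁻³ mΩ = 418
  0.00373 Ω = 0.00373 × 10³ mΩ = 3.73
  56.5 mΩ → 56.5
  9670 µΩ = 9670 × 10⁻³ mΩ = 9.67
  446000 µΩ = 446000 × 10⁻³ mΩ = 446
Sum: 418 + 3.73 + 56.5 + 9.67 + 446 = 933.9

933.9 mΩ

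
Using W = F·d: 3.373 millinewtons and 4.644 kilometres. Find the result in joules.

15.664212 joules

3.373 × 10⁻³ × 4.644 × 10³ = 15.664212 J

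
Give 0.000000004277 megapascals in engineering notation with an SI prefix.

4.277 millipascals

= 4.277e-3 pascals; 1e-3 is milli.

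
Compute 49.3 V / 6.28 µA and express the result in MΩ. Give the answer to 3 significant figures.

7.85 MΩ

(49.3) / (6.28e-6) = 7.8503e6 Ω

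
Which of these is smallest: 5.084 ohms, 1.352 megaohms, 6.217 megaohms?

5.084 ohms

5.084 ohms = 5.084 ohms
1.352 megaohms = 1352000 ohms
6.217 megaohms = 6217000 ohms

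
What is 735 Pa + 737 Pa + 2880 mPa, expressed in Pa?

In Pa:
  735 Pa → 735
  737 Pa → 737
  2880 mPa = 2880e-3 Pa = 2.88
Sum: 735 + 737 + 2.88 = 1474.88

1474.88 Pa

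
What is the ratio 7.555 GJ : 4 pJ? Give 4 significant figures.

(7.555 × 10⁹) / (4 × 10⁻¹²) = 1.8888 × 10²¹

1889000000000000000000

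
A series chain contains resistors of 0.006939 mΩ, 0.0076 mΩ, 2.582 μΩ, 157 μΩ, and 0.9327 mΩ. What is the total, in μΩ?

1106.821 μΩ

In μΩ:
  0.006939 mΩ = 0.006939 × 10³ μΩ = 6.939
  0.0076 mΩ = 0.0076 × 10³ μΩ = 7.6
  2.582 μΩ → 2.582
  157 μΩ → 157
  0.9327 mΩ = 0.9327 × 10³ μΩ = 932.7
Sum: 6.939 + 7.6 + 2.582 + 157 + 932.7 = 1106.821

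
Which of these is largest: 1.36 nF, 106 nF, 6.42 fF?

106 nF

1.36 nF = 0.00000000136 F
106 nF = 0.000000106 F
6.42 fF = 0.00000000000000642 F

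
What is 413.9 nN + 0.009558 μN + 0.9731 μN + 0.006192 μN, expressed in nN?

In nN:
  413.9 nN → 413.9
  0.009558 μN = 0.009558e3 nN = 9.558
  0.9731 μN = 0.9731e3 nN = 973.1
  0.006192 μN = 0.006192e3 nN = 6.192
Sum: 413.9 + 9.558 + 973.1 + 6.192 = 1402.75

1402.75 nN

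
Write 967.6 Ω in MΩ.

(no prefix) = 10^0, mega = 10^6; factor is 10^-6.
967.6 × 10^-6 = 0.0009676

0.0009676 MΩ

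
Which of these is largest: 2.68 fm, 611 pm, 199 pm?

2.68 fm = 0.00000000000000268 m
611 pm = 0.000000000611 m
199 pm = 0.000000000199 m

611 pm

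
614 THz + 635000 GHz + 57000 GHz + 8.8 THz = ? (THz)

In THz:
  614 THz → 614
  635000 GHz = 635000e-3 THz = 635
  57000 GHz = 57000e-3 THz = 57
  8.8 THz → 8.8
Sum: 614 + 635 + 57 + 8.8 = 1314.8

1314.8 THz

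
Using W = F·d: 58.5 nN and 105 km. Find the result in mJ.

58.5 × 10^-9 × 105 × 10^3 = 6142.5 × 10^-6 J

6.1425 mJ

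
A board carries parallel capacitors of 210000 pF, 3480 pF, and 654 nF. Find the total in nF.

867.48 nF

In nF:
  210000 pF = 210000 × 10^-3 nF = 210
  3480 pF = 3480 × 10^-3 nF = 3.48
  654 nF → 654
Sum: 210 + 3.48 + 654 = 867.48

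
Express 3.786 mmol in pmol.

milli = 10⁻³, pico = 10⁻¹²; factor is 10⁹.
3.786 × 10⁹ = 3786000000

3786000000 pmol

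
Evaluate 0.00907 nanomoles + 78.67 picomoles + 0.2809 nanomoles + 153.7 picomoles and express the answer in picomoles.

In picomoles:
  0.00907 nanomoles = 0.00907e3 picomoles = 9.07
  78.67 picomoles → 78.67
  0.2809 nanomoles = 0.2809e3 picomoles = 280.9
  153.7 picomoles → 153.7
Sum: 9.07 + 78.67 + 280.9 + 153.7 = 522.34

522.34 picomoles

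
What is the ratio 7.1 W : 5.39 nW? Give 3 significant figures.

(7.1) / (5.39 × 10^-9) = 1.317 × 10^9

1320000000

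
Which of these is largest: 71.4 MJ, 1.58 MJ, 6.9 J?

71.4 MJ

71.4 MJ = 71400000 J
1.58 MJ = 1580000 J
6.9 J = 6.9 J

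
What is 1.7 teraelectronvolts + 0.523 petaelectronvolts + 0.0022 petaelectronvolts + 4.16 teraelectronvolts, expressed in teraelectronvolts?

In teraelectronvolts:
  1.7 teraelectronvolts → 1.7
  0.523 petaelectronvolts = 0.523 × 10^3 teraelectronvolts = 523
  0.0022 petaelectronvolts = 0.0022 × 10^3 teraelectronvolts = 2.2
  4.16 teraelectronvolts → 4.16
Sum: 1.7 + 523 + 2.2 + 4.16 = 531.06

531.06 teraelectronvolts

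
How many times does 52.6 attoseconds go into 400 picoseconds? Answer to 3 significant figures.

(400 × 10⁻¹²) / (52.6 × 10⁻¹⁸) = 7.605 × 10⁶

7600000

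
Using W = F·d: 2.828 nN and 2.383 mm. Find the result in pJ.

6.739124 pJ

2.828 × 10⁻⁹ × 2.383 × 10⁻³ = 6.739124 × 10⁻¹² J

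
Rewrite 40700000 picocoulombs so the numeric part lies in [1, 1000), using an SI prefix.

40.7 microcoulombs

= 40.7e-6 coulombs; 1e-6 is micro.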